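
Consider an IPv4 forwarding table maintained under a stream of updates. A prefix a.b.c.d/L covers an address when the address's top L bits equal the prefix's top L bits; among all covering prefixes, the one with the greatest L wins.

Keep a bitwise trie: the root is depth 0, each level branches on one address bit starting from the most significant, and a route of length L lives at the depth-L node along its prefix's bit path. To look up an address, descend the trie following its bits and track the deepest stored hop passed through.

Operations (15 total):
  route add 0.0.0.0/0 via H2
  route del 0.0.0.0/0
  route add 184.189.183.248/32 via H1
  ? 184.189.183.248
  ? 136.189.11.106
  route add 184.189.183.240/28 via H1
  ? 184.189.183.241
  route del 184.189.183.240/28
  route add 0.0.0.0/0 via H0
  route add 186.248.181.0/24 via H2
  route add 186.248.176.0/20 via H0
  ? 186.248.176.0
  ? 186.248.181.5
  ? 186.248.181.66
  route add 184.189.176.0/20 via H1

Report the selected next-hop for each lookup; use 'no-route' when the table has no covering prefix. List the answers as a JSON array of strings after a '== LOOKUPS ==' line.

Apply in order:
  add 0.0.0.0/0 -> H2 at depth 0
  - 0.0.0.0/0 clear@0
  add 184.189.183.248/32 -> H1 at depth 32
  lookup 184.189.183.248: bits 10111000101111011011011111111000 walk d0:-→d1:-→d2:-→d3:-→d4:-→d5:-→d6:-→d7:-→d8:-→d9:-→d10:-→d11:-→d12:-→d13:-→d14:-→d15:-→d16:-→d17:-→d18:-→d19:-→d20:-→d21:-→d22:-→d23:-→d24:-→d25:-→d26:-→d27:-→d28:-→d29:-→d30:-→d31:-→d32:H1 -> H1
  lookup 136.189.11.106: bits 10 walk d0:-→d1:-→d2:- -> no-route
  add 184.189.183.240/28 -> H1 at depth 28
  lookup 184.189.183.241: bits 1011100010111101101101111111 walk d0:-→d1:-→d2:-→d3:-→d4:-→d5:-→d6:-→d7:-→d8:-→d9:-→d10:-→d11:-→d12:-→d13:-→d14:-→d15:-→d16:-→d17:-→d18:-→d19:-→d20:-→d21:-→d22:-→d23:-→d24:-→d25:-→d26:-→d27:-→d28:H1 -> H1
  - 184.189.183.240/28 clear@28
  add 0.0.0.0/0 -> H0 at depth 0
  add 186.248.181.0/24 -> H2 at depth 24
  add 186.248.176.0/20 -> H0 at depth 20
  lookup 186.248.176.0: bits 101110101111100010110 walk d0:H0→d1:-→d2:-→d3:-→d4:-→d5:-→d6:-→d7:-→d8:-→d9:-→d10:-→d11:-→d12:-→d13:-→d14:-→d15:-→d16:-→d17:-→d18:-→d19:-→d20:H0→d21:- -> H0
  lookup 186.248.181.5: bits 101110101111100010110101 walk d0:H0→d1:-→d2:-→d3:-→d4:-→d5:-→d6:-→d7:-→d8:-→d9:-→d10:-→d11:-→d12:-→d13:-→d14:-→d15:-→d16:-→d17:-→d18:-→d19:-→d20:H0→d21:-→d22:-→d23:-→d24:H2 -> H2
  lookup 186.248.181.66: bits 101110101111100010110101 walk d0:H0→d1:-→d2:-→d3:-→d4:-→d5:-→d6:-→d7:-→d8:-→d9:-→d10:-→d11:-→d12:-→d13:-→d14:-→d15:-→d16:-→d17:-→d18:-→d19:-→d20:H0→d21:-→d22:-→d23:-→d24:H2 -> H2
  add 184.189.176.0/20 -> H1 at depth 20

== LOOKUPS ==
["H1","no-route","H1","H0","H2","H2"]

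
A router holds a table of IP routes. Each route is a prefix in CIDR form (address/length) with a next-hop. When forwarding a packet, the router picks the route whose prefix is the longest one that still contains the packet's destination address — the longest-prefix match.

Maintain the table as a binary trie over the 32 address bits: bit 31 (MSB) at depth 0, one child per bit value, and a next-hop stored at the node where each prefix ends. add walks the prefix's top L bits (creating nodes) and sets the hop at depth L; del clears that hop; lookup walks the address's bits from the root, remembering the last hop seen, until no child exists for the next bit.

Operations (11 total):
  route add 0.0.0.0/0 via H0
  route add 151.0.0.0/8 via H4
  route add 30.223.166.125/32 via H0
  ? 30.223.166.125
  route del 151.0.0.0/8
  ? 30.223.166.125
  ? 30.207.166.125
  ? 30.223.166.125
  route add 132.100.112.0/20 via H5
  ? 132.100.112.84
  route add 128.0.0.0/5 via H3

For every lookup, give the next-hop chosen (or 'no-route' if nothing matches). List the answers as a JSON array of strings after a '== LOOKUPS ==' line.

Trace:
  add 0.0.0.0/0 -> H0 at depth 0
  add 151.0.0.0/8 -> H4 at depth 8
  add 30.223.166.125/32 -> H0 at depth 32
  ? 30.223.166.125  path d0:H0→d1:-→d2:-→d3:-→d4:-→d5:-→d6:-→d7:-→d8:-→d9:-→d10:-→d11:-→d12:-→d13:-→d14:-→d15:-→d16:-→d17:-→d18:-→d19:-→d20:-→d21:-→d22:-→d23:-→d24:-→d25:-→d26:-→d27:-→d28:-→d29:-→d30:-→d31:-→d32:H0  best=H0
  - 151.0.0.0/8 clear@8
  ? 30.223.166.125  path d0:H0→d1:-→d2:-→d3:-→d4:-→d5:-→d6:-→d7:-→d8:-→d9:-→d10:-→d11:-→d12:-→d13:-→d14:-→d15:-→d16:-→d17:-→d18:-→d19:-→d20:-→d21:-→d22:-→d23:-→d24:-→d25:-→d26:-→d27:-→d28:-→d29:-→d30:-→d31:-→d32:H0  best=H0
  ? 30.207.166.125  path d0:H0→d1:-→d2:-→d3:-→d4:-→d5:-→d6:-→d7:-→d8:-→d9:-→d10:-→d11:-  best=H0
  ? 30.223.166.125  path d0:H0→d1:-→d2:-→d3:-→d4:-→d5:-→d6:-→d7:-→d8:-→d9:-→d10:-→d11:-→d12:-→d13:-→d14:-→d15:-→d16:-→d17:-→d18:-→d19:-→d20:-→d21:-→d22:-→d23:-→d24:-→d25:-→d26:-→d27:-→d28:-→d29:-→d30:-→d31:-→d32:H0  best=H0
  add 132.100.112.0/20 -> H5 at depth 20
  ? 132.100.112.84  path d0:H0→d1:-→d2:-→d3:-→d4:-→d5:-→d6:-→d7:-→d8:-→d9:-→d10:-→d11:-→d12:-→d13:-→d14:-→d15:-→d16:-→d17:-→d18:-→d19:-→d20:H5  best=H5
  add 128.0.0.0/5 -> H3 at depth 5

== LOOKUPS ==
["H0","H0","H0","H0","H5"]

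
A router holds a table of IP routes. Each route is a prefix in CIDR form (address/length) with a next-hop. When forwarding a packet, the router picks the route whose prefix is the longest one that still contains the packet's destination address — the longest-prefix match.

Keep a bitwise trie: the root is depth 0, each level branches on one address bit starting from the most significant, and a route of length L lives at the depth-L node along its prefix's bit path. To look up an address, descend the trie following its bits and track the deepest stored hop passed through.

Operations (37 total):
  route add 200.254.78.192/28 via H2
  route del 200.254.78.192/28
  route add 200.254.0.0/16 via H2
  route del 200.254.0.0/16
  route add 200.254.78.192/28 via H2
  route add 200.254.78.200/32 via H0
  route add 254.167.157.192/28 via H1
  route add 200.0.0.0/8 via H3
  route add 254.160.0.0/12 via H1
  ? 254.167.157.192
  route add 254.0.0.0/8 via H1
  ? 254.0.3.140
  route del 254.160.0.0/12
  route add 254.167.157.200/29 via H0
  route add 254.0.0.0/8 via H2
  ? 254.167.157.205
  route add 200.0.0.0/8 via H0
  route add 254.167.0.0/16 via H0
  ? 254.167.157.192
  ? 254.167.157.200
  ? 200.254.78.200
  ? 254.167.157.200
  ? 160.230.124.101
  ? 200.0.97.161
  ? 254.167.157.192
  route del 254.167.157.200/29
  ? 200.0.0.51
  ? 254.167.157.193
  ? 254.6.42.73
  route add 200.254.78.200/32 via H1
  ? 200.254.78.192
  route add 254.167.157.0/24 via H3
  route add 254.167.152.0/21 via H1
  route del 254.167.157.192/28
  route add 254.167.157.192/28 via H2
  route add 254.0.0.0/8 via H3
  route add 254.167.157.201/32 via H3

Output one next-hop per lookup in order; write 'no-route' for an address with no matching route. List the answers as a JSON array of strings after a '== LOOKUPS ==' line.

Process each operation:
  add 200.254.78.192/28 -> H2 at depth 28
  del 200.254.78.192/28 (clear depth 28)
  add 200.254.0.0/16 -> H2 at depth 16
  del 200.254.0.0/16 (clear depth 16)
  add 200.254.78.192/28 -> H2 at depth 28
  add 200.254.78.200/32 -> H0 at depth 32
  add 254.167.157.192/28 -> H1 at depth 28
  add 200.0.0.0/8 -> H3 at depth 8
  add 254.160.0.0/12 -> H1 at depth 12
  Q 254.167.157.192: descend 1111111010100111100111011100 ; hops seen [H1,H1] ; pick H1
  add 254.0.0.0/8 -> H1 at depth 8
  Q 254.0.3.140: descend 11111110 ; hops seen [H1] ; pick H1
  del 254.160.0.0/12 (clear depth 12)
  add 254.167.157.200/29 -> H0 at depth 29
  add 254.0.0.0/8 -> H2 at depth 8
  Q 254.167.157.205: descend 11111110101001111001110111001 ; hops seen [H2,H1,H0] ; pick H0
  add 200.0.0.0/8 -> H0 at depth 8
  add 254.167.0.0/16 -> H0 at depth 16
  Q 254.167.157.192: descend 1111111010100111100111011100 ; hops seen [H2,H0,H1] ; pick H1
  Q 254.167.157.200: descend 11111110101001111001110111001 ; hops seen [H2,H0,H1,H0] ; pick H0
  Q 200.254.78.200: descend 11001000111111100100111011001000 ; hops seen [H0,H2,H0] ; pick H0
  Q 254.167.157.200: descend 11111110101001111001110111001 ; hops seen [H2,H0,H1,H0] ; pick H0
  Q 160.230.124.101: descend 1 ; hops seen [∅] ; pick no-route
  Q 200.0.97.161: descend 11001000 ; hops seen [H0] ; pick H0
  Q 254.167.157.192: descend 1111111010100111100111011100 ; hops seen [H2,H0,H1] ; pick H1
  del 254.167.157.200/29 (clear depth 29)
  Q 200.0.0.51: descend 11001000 ; hops seen [H0] ; pick H0
  Q 254.167.157.193: descend 1111111010100111100111011100 ; hops seen [H2,H0,H1] ; pick H1
  Q 254.6.42.73: descend 11111110 ; hops seen [H2] ; pick H2
  add 200.254.78.200/32 -> H1 at depth 32
  Q 200.254.78.192: descend 1100100011111110010011101100 ; hops seen [H0,H2] ; pick H2
  add 254.167.157.0/24 -> H3 at depth 24
  add 254.167.152.0/21 -> H1 at depth 21
  del 254.167.157.192/28 (clear depth 28)
  add 254.167.157.192/28 -> H2 at depth 28
  add 254.0.0.0/8 -> H3 at depth 8
  add 254.167.157.201/32 -> H3 at depth 32

== LOOKUPS ==
["H1","H1","H0","H1","H0","H0","H0","no-route","H0","H1","H0","H1","H2","H2"]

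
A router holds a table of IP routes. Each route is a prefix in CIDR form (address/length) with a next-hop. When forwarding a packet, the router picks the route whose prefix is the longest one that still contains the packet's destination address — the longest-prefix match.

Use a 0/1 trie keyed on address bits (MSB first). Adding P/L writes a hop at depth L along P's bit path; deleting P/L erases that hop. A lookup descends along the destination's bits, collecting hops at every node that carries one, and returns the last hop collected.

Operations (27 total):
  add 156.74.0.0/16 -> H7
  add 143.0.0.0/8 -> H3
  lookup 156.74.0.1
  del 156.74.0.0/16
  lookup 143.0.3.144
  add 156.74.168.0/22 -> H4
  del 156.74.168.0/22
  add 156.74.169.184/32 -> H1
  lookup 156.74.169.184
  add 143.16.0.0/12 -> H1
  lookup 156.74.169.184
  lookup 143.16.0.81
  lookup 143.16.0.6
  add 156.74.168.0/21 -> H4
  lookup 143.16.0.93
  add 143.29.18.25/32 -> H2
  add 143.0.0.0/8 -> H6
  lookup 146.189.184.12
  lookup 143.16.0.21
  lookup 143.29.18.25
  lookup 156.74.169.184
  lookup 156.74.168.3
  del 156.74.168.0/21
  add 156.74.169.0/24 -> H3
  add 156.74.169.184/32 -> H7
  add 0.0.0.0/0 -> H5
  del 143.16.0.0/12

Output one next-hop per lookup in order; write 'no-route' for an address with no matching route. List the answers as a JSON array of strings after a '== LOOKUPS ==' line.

Trace:
  add 156.74.0.0/16 -> H7 at depth 16
  add 143.0.0.0/8 -> H3 at depth 8
  Q 156.74.0.1: descend 1001110001001010 ; hops seen [H7] ; pick H7
  del 156.74.0.0/16 (clear depth 16)
  Q 143.0.3.144: descend 10001111 ; hops seen [H3] ; pick H3
  add 156.74.168.0/22 -> H4 at depth 22
  del 156.74.168.0/22 (clear depth 22)
  add 156.74.169.184/32 -> H1 at depth 32
  Q 156.74.169.184: descend 10011100010010101010100110111000 ; hops seen [H1] ; pick H1
  add 143.16.0.0/12 -> H1 at depth 12
  Q 156.74.169.184: descend 10011100010010101010100110111000 ; hops seen [H1] ; pick H1
  Q 143.16.0.81: descend 100011110001 ; hops seen [H3,H1] ; pick H1
  Q 143.16.0.6: descend 100011110001 ; hops seen [H3,H1] ; pick H1
  add 156.74.168.0/21 -> H4 at depth 21
  Q 143.16.0.93: descend 100011110001 ; hops seen [H3,H1] ; pick H1
  add 143.29.18.25/32 -> H2 at depth 32
  add 143.0.0.0/8 -> H6 at depth 8
  Q 146.189.184.12: descend 1001 ; hops seen [∅] ; pick no-route
  Q 143.16.0.21: descend 100011110001 ; hops seen [H6,H1] ; pick H1
  Q 143.29.18.25: descend 10001111000111010001001000011001 ; hops seen [H6,H1,H2] ; pick H2
  Q 156.74.169.184: descend 10011100010010101010100110111000 ; hops seen [H4,H1] ; pick H1
  Q 156.74.168.3: descend 10011100010010101010100 ; hops seen [H4] ; pick H4
  del 156.74.168.0/21 (clear depth 21)
  add 156.74.169.0/24 -> H3 at depth 24
  add 156.74.169.184/32 -> H7 at depth 32
  add 0.0.0.0/0 -> H5 at depth 0
  del 143.16.0.0/12 (clear depth 12)

== LOOKUPS ==
["H7","H3","H1","H1","H1","H1","H1","no-route","H1","H2","H1","H4"]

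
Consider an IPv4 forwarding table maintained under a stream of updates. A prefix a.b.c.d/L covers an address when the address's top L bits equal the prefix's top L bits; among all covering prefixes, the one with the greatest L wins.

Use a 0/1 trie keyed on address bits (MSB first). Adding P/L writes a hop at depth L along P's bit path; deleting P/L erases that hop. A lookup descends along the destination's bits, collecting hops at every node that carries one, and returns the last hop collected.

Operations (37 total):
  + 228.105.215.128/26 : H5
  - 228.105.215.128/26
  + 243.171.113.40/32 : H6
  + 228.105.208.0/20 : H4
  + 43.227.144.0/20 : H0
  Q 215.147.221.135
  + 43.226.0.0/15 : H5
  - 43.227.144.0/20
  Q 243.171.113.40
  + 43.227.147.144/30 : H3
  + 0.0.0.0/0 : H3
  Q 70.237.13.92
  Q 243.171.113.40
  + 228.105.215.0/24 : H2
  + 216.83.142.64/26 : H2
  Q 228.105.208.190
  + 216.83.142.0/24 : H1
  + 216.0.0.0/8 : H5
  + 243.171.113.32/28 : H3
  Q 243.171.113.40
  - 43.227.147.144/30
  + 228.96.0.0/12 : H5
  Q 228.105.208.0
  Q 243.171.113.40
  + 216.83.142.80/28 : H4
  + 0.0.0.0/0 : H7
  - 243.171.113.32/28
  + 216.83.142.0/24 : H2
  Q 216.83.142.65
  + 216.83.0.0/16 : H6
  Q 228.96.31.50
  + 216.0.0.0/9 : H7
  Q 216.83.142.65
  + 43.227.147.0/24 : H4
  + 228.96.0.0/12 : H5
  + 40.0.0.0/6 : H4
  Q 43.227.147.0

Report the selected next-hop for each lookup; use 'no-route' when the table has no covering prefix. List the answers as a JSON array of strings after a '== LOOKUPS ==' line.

Apply in order:
  add 228.105.215.128/26 -> H5 at depth 26
  - 228.105.215.128/26 clear@26
  add 243.171.113.40/32 -> H6 at depth 32
  add 228.105.208.0/20 -> H4 at depth 20
  add 43.227.144.0/20 -> H0 at depth 20
  ? 215.147.221.135  path d0:-→d1:-→d2:-  best=no-route
  add 43.226.0.0/15 -> H5 at depth 15
  - 43.227.144.0/20 clear@20
  ? 243.171.113.40  path d0:-→d1:-→d2:-→d3:-→d4:-→d5:-→d6:-→d7:-→d8:-→d9:-→d10:-→d11:-→d12:-→d13:-→d14:-→d15:-→d16:-→d17:-→d18:-→d19:-→d20:-→d21:-→d22:-→d23:-→d24:-→d25:-→d26:-→d27:-→d28:-→d29:-→d30:-→d31:-→d32:H6  best=H6
  add 43.227.147.144/30 -> H3 at depth 30
  add 0.0.0.0/0 -> H3 at depth 0
  ? 70.237.13.92  path d0:H3→d1:-  best=H3
  ? 243.171.113.40  path d0:H3→d1:-→d2:-→d3:-→d4:-→d5:-→d6:-→d7:-→d8:-→d9:-→d10:-→d11:-→d12:-→d13:-→d14:-→d15:-→d16:-→d17:-→d18:-→d19:-→d20:-→d21:-→d22:-→d23:-→d24:-→d25:-→d26:-→d27:-→d28:-→d29:-→d30:-→d31:-→d32:H6  best=H6
  add 228.105.215.0/24 -> H2 at depth 24
  add 216.83.142.64/26 -> H2 at depth 26
  ? 228.105.208.190  path d0:H3→d1:-→d2:-→d3:-→d4:-→d5:-→d6:-→d7:-→d8:-→d9:-→d10:-→d11:-→d12:-→d13:-→d14:-→d15:-→d16:-→d17:-→d18:-→d19:-→d20:H4→d21:-  best=H4
  add 216.83.142.0/24 -> H1 at depth 24
  add 216.0.0.0/8 -> H5 at depth 8
  add 243.171.113.32/28 -> H3 at depth 28
  ? 243.171.113.40  path d0:H3→d1:-→d2:-→d3:-→d4:-→d5:-→d6:-→d7:-→d8:-→d9:-→d10:-→d11:-→d12:-→d13:-→d14:-→d15:-→d16:-→d17:-→d18:-→d19:-→d20:-→d21:-→d22:-→d23:-→d24:-→d25:-→d26:-→d27:-→d28:H3→d29:-→d30:-→d31:-→d32:H6  best=H6
  - 43.227.147.144/30 clear@30
  add 228.96.0.0/12 -> H5 at depth 12
  ? 228.105.208.0  path d0:H3→d1:-→d2:-→d3:-→d4:-→d5:-→d6:-→d7:-→d8:-→d9:-→d10:-→d11:-→d12:H5→d13:-→d14:-→d15:-→d16:-→d17:-→d18:-→d19:-→d20:H4→d21:-  best=H4
  ? 243.171.113.40  path d0:H3→d1:-→d2:-→d3:-→d4:-→d5:-→d6:-→d7:-→d8:-→d9:-→d10:-→d11:-→d12:-→d13:-→d14:-→d15:-→d16:-→d17:-→d18:-→d19:-→d20:-→d21:-→d22:-→d23:-→d24:-→d25:-→d26:-→d27:-→d28:H3→d29:-→d30:-→d31:-→d32:H6  best=H6
  add 216.83.142.80/28 -> H4 at depth 28
  add 0.0.0.0/0 -> H7 at depth 0
  - 243.171.113.32/28 clear@28
  add 216.83.142.0/24 -> H2 at depth 24
  ? 216.83.142.65  path d0:H7→d1:-→d2:-→d3:-→d4:-→d5:-→d6:-→d7:-→d8:H5→d9:-→d10:-→d11:-→d12:-→d13:-→d14:-→d15:-→d16:-→d17:-→d18:-→d19:-→d20:-→d21:-→d22:-→d23:-→d24:H2→d25:-→d26:H2→d27:-  best=H2
  add 216.83.0.0/16 -> H6 at depth 16
  ? 228.96.31.50  path d0:H7→d1:-→d2:-→d3:-→d4:-→d5:-→d6:-→d7:-→d8:-→d9:-→d10:-→d11:-→d12:H5  best=H5
  add 216.0.0.0/9 -> H7 at depth 9
  ? 216.83.142.65  path d0:H7→d1:-→d2:-→d3:-→d4:-→d5:-→d6:-→d7:-→d8:H5→d9:H7→d10:-→d11:-→d12:-→d13:-→d14:-→d15:-→d16:H6→d17:-→d18:-→d19:-→d20:-→d21:-→d22:-→d23:-→d24:H2→d25:-→d26:H2→d27:-  best=H2
  add 43.227.147.0/24 -> H4 at depth 24
  add 228.96.0.0/12 -> H5 at depth 12
  add 40.0.0.0/6 -> H4 at depth 6
  ? 43.227.147.0  path d0:H7→d1:-→d2:-→d3:-→d4:-→d5:-→d6:H4→d7:-→d8:-→d9:-→d10:-→d11:-→d12:-→d13:-→d14:-→d15:H5→d16:-→d17:-→d18:-→d19:-→d20:-→d21:-→d22:-→d23:-→d24:H4  best=H4

== LOOKUPS ==
["no-route","H6","H3","H6","H4","H6","H4","H6","H2","H5","H2","H4"]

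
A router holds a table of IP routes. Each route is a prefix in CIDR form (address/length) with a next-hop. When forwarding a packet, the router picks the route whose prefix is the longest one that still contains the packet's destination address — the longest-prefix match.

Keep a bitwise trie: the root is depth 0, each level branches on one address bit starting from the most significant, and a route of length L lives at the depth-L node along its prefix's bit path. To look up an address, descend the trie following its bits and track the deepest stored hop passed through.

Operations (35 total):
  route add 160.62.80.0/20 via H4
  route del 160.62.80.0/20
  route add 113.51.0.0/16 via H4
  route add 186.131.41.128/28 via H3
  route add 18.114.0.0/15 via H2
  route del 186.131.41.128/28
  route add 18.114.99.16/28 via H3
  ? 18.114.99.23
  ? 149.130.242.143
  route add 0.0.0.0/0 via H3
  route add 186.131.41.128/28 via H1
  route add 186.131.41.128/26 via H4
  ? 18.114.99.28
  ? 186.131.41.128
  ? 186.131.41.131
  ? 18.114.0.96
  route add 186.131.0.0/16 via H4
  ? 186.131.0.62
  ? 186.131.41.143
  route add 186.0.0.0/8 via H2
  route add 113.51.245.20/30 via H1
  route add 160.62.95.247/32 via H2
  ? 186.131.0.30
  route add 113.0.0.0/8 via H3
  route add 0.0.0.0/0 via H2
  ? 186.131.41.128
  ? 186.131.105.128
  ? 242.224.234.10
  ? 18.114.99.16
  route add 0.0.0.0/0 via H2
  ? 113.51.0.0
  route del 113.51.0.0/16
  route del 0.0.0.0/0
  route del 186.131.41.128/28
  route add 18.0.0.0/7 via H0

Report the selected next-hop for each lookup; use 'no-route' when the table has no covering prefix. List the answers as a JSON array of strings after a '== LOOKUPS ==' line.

Trace:
  add 160.62.80.0/20 -> H4 at depth 20
  del 160.62.80.0/20 (clear depth 20)
  add 113.51.0.0/16 -> H4 at depth 16
  add 186.131.41.128/28 -> H3 at depth 28
  add 18.114.0.0/15 -> H2 at depth 15
  del 186.131.41.128/28 (clear depth 28)
  add 18.114.99.16/28 -> H3 at depth 28
  lookup 18.114.99.23: bits 0001001001110010011000110001 walk d0:-→d1:-→d2:-→d3:-→d4:-→d5:-→d6:-→d7:-→d8:-→d9:-→d10:-→d11:-→d12:-→d13:-→d14:-→d15:H2→d16:-→d17:-→d18:-→d19:-→d20:-→d21:-→d22:-→d23:-→d24:-→d25:-→d26:-→d27:-→d28:H3 -> H3
  lookup 149.130.242.143: bits 10 walk d0:-→d1:-→d2:- -> no-route
  add 0.0.0.0/0 -> H3 at depth 0
  add 186.131.41.128/28 -> H1 at depth 28
  add 186.131.41.128/26 -> H4 at depth 26
  lookup 18.114.99.28: bits 0001001001110010011000110001 walk d0:H3→d1:-→d2:-→d3:-→d4:-→d5:-→d6:-→d7:-→d8:-→d9:-→d10:-→d11:-→d12:-→d13:-→d14:-→d15:H2→d16:-→d17:-→d18:-→d19:-→d20:-→d21:-→d22:-→d23:-→d24:-→d25:-→d26:-→d27:-→d28:H3 -> H3
  lookup 186.131.41.128: bits 1011101010000011001010011000 walk d0:H3→d1:-→d2:-→d3:-→d4:-→d5:-→d6:-→d7:-→d8:-→d9:-→d10:-→d11:-→d12:-→d13:-→d14:-→d15:-→d16:-→d17:-→d18:-→d19:-→d20:-→d21:-→d22:-→d23:-→d24:-→d25:-→d26:H4→d27:-→d28:H1 -> H1
  lookup 186.131.41.131: bits 1011101010000011001010011000 walk d0:H3→d1:-→d2:-→d3:-→d4:-→d5:-→d6:-→d7:-→d8:-→d9:-→d10:-→d11:-→d12:-→d13:-→d14:-→d15:-→d16:-→d17:-→d18:-→d19:-→d20:-→d21:-→d22:-→d23:-→d24:-→d25:-→d26:H4→d27:-→d28:H1 -> H1
  lookup 18.114.0.96: bits 00010010011100100 walk d0:H3→d1:-→d2:-→d3:-→d4:-→d5:-→d6:-→d7:-→d8:-→d9:-→d10:-→d11:-→d12:-→d13:-→d14:-→d15:H2→d16:-→d17:- -> H2
  add 186.131.0.0/16 -> H4 at depth 16
  lookup 186.131.0.62: bits 101110101000001100 walk d0:H3→d1:-→d2:-→d3:-→d4:-→d5:-→d6:-→d7:-→d8:-→d9:-→d10:-→d11:-→d12:-→d13:-→d14:-→d15:-→d16:H4→d17:-→d18:- -> H4
  lookup 186.131.41.143: bits 1011101010000011001010011000 walk d0:H3→d1:-→d2:-→d3:-→d4:-→d5:-→d6:-→d7:-→d8:-→d9:-→d10:-→d11:-→d12:-→d13:-→d14:-→d15:-→d16:H4→d17:-→d18:-→d19:-→d20:-→d21:-→d22:-→d23:-→d24:-→d25:-→d26:H4→d27:-→d28:H1 -> H1
  add 186.0.0.0/8 -> H2 at depth 8
  add 113.51.245.20/30 -> H1 at depth 30
  add 160.62.95.247/32 -> H2 at depth 32
  lookup 186.131.0.30: bits 101110101000001100 walk d0:H3→d1:-→d2:-→d3:-→d4:-→d5:-→d6:-→d7:-→d8:H2→d9:-→d10:-→d11:-→d12:-→d13:-→d14:-→d15:-→d16:H4→d17:-→d18:- -> H4
  add 113.0.0.0/8 -> H3 at depth 8
  add 0.0.0.0/0 -> H2 at depth 0
  lookup 186.131.41.128: bits 1011101010000011001010011000 walk d0:H2→d1:-→d2:-→d3:-→d4:-→d5:-→d6:-→d7:-→d8:H2→d9:-→d10:-→d11:-→d12:-→d13:-→d14:-→d15:-→d16:H4→d17:-→d18:-→d19:-→d20:-→d21:-→d22:-→d23:-→d24:-→d25:-→d26:H4→d27:-→d28:H1 -> H1
  lookup 186.131.105.128: bits 10111010100000110 walk d0:H2→d1:-→d2:-→d3:-→d4:-→d5:-→d6:-→d7:-→d8:H2→d9:-→d10:-→d11:-→d12:-→d13:-→d14:-→d15:-→d16:H4→d17:- -> H4
  lookup 242.224.234.10: bits 1 walk d0:H2→d1:- -> H2
  lookup 18.114.99.16: bits 0001001001110010011000110001 walk d0:H2→d1:-→d2:-→d3:-→d4:-→d5:-→d6:-→d7:-→d8:-→d9:-→d10:-→d11:-→d12:-→d13:-→d14:-→d15:H2→d16:-→d17:-→d18:-→d19:-→d20:-→d21:-→d22:-→d23:-→d24:-→d25:-→d26:-→d27:-→d28:H3 -> H3
  add 0.0.0.0/0 -> H2 at depth 0
  lookup 113.51.0.0: bits 0111000100110011 walk d0:H2→d1:-→d2:-→d3:-→d4:-→d5:-→d6:-→d7:-→d8:H3→d9:-→d10:-→d11:-→d12:-→d13:-→d14:-→d15:-→d16:H4 -> H4
  del 113.51.0.0/16 (clear depth 16)
  del 0.0.0.0/0 (clear depth 0)
  del 186.131.41.128/28 (clear depth 28)
  add 18.0.0.0/7 -> H0 at depth 7

== LOOKUPS ==
["H3","no-route","H3","H1","H1","H2","H4","H1","H4","H1","H4","H2","H3","H4"]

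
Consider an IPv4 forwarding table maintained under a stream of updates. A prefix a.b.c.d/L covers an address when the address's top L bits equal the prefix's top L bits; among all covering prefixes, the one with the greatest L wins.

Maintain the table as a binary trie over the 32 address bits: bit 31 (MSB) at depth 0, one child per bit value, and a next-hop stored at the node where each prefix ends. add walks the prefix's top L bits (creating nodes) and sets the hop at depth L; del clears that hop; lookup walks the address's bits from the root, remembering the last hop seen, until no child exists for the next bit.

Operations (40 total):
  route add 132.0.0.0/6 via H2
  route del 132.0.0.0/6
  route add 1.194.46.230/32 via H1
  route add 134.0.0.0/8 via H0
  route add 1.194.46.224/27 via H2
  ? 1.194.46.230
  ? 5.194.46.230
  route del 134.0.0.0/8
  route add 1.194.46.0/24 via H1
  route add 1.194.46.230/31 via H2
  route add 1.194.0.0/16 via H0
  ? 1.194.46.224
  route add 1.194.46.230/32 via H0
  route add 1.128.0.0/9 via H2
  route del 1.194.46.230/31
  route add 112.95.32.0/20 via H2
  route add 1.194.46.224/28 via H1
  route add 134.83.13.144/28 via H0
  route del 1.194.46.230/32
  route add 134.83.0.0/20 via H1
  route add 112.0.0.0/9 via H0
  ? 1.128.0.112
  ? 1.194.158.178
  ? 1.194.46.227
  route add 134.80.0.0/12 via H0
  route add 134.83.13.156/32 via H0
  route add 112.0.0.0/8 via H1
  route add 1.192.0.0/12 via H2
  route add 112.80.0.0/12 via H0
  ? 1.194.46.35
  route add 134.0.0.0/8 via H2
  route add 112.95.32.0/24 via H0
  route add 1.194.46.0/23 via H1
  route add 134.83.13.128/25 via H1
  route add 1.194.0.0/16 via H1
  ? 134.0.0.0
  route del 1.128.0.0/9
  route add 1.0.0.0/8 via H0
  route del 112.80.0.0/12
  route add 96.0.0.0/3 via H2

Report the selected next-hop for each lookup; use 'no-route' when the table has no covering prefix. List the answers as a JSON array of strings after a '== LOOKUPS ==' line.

Apply in order:
  add 132.0.0.0/6 -> H2 at depth 6
  - 132.0.0.0/6 clear@6
  add 1.194.46.230/32 -> H1 at depth 32
  add 134.0.0.0/8 -> H0 at depth 8
  add 1.194.46.224/27 -> H2 at depth 27
  ? 1.194.46.230  path d0:-→d1:-→d2:-→d3:-→d4:-→d5:-→d6:-→d7:-→d8:-→d9:-→d10:-→d11:-→d12:-→d13:-→d14:-→d15:-→d16:-→d17:-→d18:-→d19:-→d20:-→d21:-→d22:-→d23:-→d24:-→d25:-→d26:-→d27:H2→d28:-→d29:-→d30:-→d31:-→d32:H1  best=H1
  ? 5.194.46.230  path d0:-→d1:-→d2:-→d3:-→d4:-→d5:-  best=no-route
  - 134.0.0.0/8 clear@8
  add 1.194.46.0/24 -> H1 at depth 24
  add 1.194.46.230/31 -> H2 at depth 31
  add 1.194.0.0/16 -> H0 at depth 16
  ? 1.194.46.224  path d0:-→d1:-→d2:-→d3:-→d4:-→d5:-→d6:-→d7:-→d8:-→d9:-→d10:-→d11:-→d12:-→d13:-→d14:-→d15:-→d16:H0→d17:-→d18:-→d19:-→d20:-→d21:-→d22:-→d23:-→d24:H1→d25:-→d26:-→d27:H2→d28:-→d29:-  best=H2
  add 1.194.46.230/32 -> H0 at depth 32
  add 1.128.0.0/9 -> H2 at depth 9
  - 1.194.46.230/31 clear@31
  add 112.95.32.0/20 -> H2 at depth 20
  add 1.194.46.224/28 -> H1 at depth 28
  add 134.83.13.144/28 -> H0 at depth 28
  - 1.194.46.230/32 clear@32
  add 134.83.0.0/20 -> H1 at depth 20
  add 112.0.0.0/9 -> H0 at depth 9
  ? 1.128.0.112  path d0:-→d1:-→d2:-→d3:-→d4:-→d5:-→d6:-→d7:-→d8:-→d9:H2  best=H2
  ? 1.194.158.178  path d0:-→d1:-→d2:-→d3:-→d4:-→d5:-→d6:-→d7:-→d8:-→d9:H2→d10:-→d11:-→d12:-→d13:-→d14:-→d15:-→d16:H0  best=H0
  ? 1.194.46.227  path d0:-→d1:-→d2:-→d3:-→d4:-→d5:-→d6:-→d7:-→d8:-→d9:H2→d10:-→d11:-→d12:-→d13:-→d14:-→d15:-→d16:H0→d17:-→d18:-→d19:-→d20:-→d21:-→d22:-→d23:-→d24:H1→d25:-→d26:-→d27:H2→d28:H1→d29:-  best=H1
  add 134.80.0.0/12 -> H0 at depth 12
  add 134.83.13.156/32 -> H0 at depth 32
  add 112.0.0.0/8 -> H1 at depth 8
  add 1.192.0.0/12 -> H2 at depth 12
  add 112.80.0.0/12 -> H0 at depth 12
  ? 1.194.46.35  path d0:-→d1:-→d2:-→d3:-→d4:-→d5:-→d6:-→d7:-→d8:-→d9:H2→d10:-→d11:-→d12:H2→d13:-→d14:-→d15:-→d16:H0→d17:-→d18:-→d19:-→d20:-→d21:-→d22:-→d23:-→d24:H1  best=H1
  add 134.0.0.0/8 -> H2 at depth 8
  add 112.95.32.0/24 -> H0 at depth 24
  add 1.194.46.0/23 -> H1 at depth 23
  add 134.83.13.128/25 -> H1 at depth 25
  add 1.194.0.0/16 -> H1 at depth 16
  ? 134.0.0.0  path d0:-→d1:-→d2:-→d3:-→d4:-→d5:-→d6:-→d7:-→d8:H2→d9:-  best=H2
  - 1.128.0.0/9 clear@9
  add 1.0.0.0/8 -> H0 at depth 8
  - 112.80.0.0/12 clear@12
  add 96.0.0.0/3 -> H2 at depth 3

== LOOKUPS ==
["H1","no-route","H2","H2","H0","H1","H1","H2"]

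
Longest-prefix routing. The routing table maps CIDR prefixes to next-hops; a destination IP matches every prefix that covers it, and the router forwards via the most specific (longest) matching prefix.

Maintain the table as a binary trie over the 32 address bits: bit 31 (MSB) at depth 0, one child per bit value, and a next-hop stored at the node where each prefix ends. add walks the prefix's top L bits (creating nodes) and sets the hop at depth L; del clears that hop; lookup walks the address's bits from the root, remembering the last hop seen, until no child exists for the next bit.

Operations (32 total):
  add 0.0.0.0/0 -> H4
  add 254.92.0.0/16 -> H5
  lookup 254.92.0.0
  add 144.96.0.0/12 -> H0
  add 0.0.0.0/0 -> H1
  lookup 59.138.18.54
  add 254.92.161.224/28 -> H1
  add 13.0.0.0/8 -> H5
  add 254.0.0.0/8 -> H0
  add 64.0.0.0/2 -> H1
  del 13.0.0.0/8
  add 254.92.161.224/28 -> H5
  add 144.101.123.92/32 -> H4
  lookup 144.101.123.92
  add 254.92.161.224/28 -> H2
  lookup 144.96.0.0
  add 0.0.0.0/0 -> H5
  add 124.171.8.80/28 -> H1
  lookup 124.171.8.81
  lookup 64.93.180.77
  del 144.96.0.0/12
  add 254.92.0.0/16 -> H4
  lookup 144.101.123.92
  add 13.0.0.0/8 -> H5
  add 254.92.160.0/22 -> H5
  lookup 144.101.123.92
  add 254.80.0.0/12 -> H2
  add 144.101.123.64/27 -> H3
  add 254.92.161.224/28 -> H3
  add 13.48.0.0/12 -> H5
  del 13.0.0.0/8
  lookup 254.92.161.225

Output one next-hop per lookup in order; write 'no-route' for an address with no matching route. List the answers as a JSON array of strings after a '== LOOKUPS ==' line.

Trace:
  + 0.0.0.0/0 (H4) depth=0
  + 254.92.0.0/16 (H5) depth=16
  ? 254.92.0.0  path d0:H4→d1:-→d2:-→d3:-→d4:-→d5:-→d6:-→d7:-→d8:-→d9:-→d10:-→d11:-→d12:-→d13:-→d14:-→d15:-→d16:H5  best=H5
  + 144.96.0.0/12 (H0) depth=12
  + 0.0.0.0/0 (H1) depth=0
  ? 59.138.18.54  path d0:H1  best=H1
  + 254.92.161.224/28 (H1) depth=28
  + 13.0.0.0/8 (H5) depth=8
  + 254.0.0.0/8 (H0) depth=8
  + 64.0.0.0/2 (H1) depth=2
  del 13.0.0.0/8 (clear depth 8)
  + 254.92.161.224/28 (H5) depth=28
  + 144.101.123.92/32 (H4) depth=32
  ? 144.101.123.92  path d0:H1→d1:-→d2:-→d3:-→d4:-→d5:-→d6:-→d7:-→d8:-→d9:-→d10:-→d11:-→d12:H0→d13:-→d14:-→d15:-→d16:-→d17:-→d18:-→d19:-→d20:-→d21:-→d22:-→d23:-→d24:-→d25:-→d26:-→d27:-→d28:-→d29:-→d30:-→d31:-→d32:H4  best=H4
  + 254.92.161.224/28 (H2) depth=28
  ? 144.96.0.0  path d0:H1→d1:-→d2:-→d3:-→d4:-→d5:-→d6:-→d7:-→d8:-→d9:-→d10:-→d11:-→d12:H0→d13:-  best=H0
  + 0.0.0.0/0 (H5) depth=0
  + 124.171.8.80/28 (H1) depth=28
  ? 124.171.8.81  path d0:H5→d1:-→d2:H1→d3:-→d4:-→d5:-→d6:-→d7:-→d8:-→d9:-→d10:-→d11:-→d12:-→d13:-→d14:-→d15:-→d16:-→d17:-→d18:-→d19:-→d20:-→d21:-→d22:-→d23:-→d24:-→d25:-→d26:-→d27:-→d28:H1  best=H1
  ? 64.93.180.77  path d0:H5→d1:-→d2:H1  best=H1
  del 144.96.0.0/12 (clear depth 12)
  + 254.92.0.0/16 (H4) depth=16
  ? 144.101.123.92  path d0:H5→d1:-→d2:-→d3:-→d4:-→d5:-→d6:-→d7:-→d8:-→d9:-→d10:-→d11:-→d12:-→d13:-→d14:-→d15:-→d16:-→d17:-→d18:-→d19:-→d20:-→d21:-→d22:-→d23:-→d24:-→d25:-→d26:-→d27:-→d28:-→d29:-→d30:-→d31:-→d32:H4  best=H4
  + 13.0.0.0/8 (H5) depth=8
  + 254.92.160.0/22 (H5) depth=22
  ? 144.101.123.92  path d0:H5→d1:-→d2:-→d3:-→d4:-→d5:-→d6:-→d7:-→d8:-→d9:-→d10:-→d11:-→d12:-→d13:-→d14:-→d15:-→d16:-→d17:-→d18:-→d19:-→d20:-→d21:-→d22:-→d23:-→d24:-→d25:-→d26:-→d27:-→d28:-→d29:-→d30:-→d31:-→d32:H4  best=H4
  + 254.80.0.0/12 (H2) depth=12
  + 144.101.123.64/27 (H3) depth=27
  + 254.92.161.224/28 (H3) depth=28
  + 13.48.0.0/12 (H5) depth=12
  del 13.0.0.0/8 (clear depth 8)
  ? 254.92.161.225  path d0:H5→d1:-→d2:-→d3:-→d4:-→d5:-→d6:-→d7:-→d8:H0→d9:-→d10:-→d11:-→d12:H2→d13:-→d14:-→d15:-→d16:H4→d17:-→d18:-→d19:-→d20:-→d21:-→d22:H5→d23:-→d24:-→d25:-→d26:-→d27:-→d28:H3  best=H3

== LOOKUPS ==
["H5","H1","H4","H0","H1","H1","H4","H4","H3"]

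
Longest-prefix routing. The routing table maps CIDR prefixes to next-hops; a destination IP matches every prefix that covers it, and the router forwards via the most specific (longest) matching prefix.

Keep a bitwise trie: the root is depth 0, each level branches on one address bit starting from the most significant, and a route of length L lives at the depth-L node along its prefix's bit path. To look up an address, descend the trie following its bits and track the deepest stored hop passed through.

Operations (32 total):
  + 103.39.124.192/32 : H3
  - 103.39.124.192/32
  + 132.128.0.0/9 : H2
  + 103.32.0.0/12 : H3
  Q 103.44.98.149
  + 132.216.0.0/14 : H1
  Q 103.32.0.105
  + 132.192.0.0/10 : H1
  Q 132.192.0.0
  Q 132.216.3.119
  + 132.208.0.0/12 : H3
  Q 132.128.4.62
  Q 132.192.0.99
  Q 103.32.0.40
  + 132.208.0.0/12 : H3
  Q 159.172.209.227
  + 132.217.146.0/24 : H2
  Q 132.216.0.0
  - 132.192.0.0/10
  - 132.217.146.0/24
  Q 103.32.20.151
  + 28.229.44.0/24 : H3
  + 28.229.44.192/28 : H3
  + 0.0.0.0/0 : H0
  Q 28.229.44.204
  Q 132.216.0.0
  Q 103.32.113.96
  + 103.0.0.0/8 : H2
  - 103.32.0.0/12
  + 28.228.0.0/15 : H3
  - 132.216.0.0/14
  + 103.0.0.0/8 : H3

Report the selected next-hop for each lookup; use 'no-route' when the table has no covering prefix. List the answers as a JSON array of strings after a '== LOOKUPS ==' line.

Apply in order:
  + 103.39.124.192/32 (H3) depth=32
  - 103.39.124.192/32 clear@32
  + 132.128.0.0/9 (H2) depth=9
  + 103.32.0.0/12 (H3) depth=12
  lookup 103.44.98.149: bits 011001110010 walk d0:-→d1:-→d2:-→d3:-→d4:-→d5:-→d6:-→d7:-→d8:-→d9:-→d10:-→d11:-→d12:H3 -> H3
  + 132.216.0.0/14 (H1) depth=14
  lookup 103.32.0.105: bits 0110011100100 walk d0:-→d1:-→d2:-→d3:-→d4:-→d5:-→d6:-→d7:-→d8:-→d9:-→d10:-→d11:-→d12:H3→d13:- -> H3
  + 132.192.0.0/10 (H1) depth=10
  lookup 132.192.0.0: bits 10000100110 walk d0:-→d1:-→d2:-→d3:-→d4:-→d5:-→d6:-→d7:-→d8:-→d9:H2→d10:H1→d11:- -> H1
  lookup 132.216.3.119: bits 10000100110110 walk d0:-→d1:-→d2:-→d3:-→d4:-→d5:-→d6:-→d7:-→d8:-→d9:H2→d10:H1→d11:-→d12:-→d13:-→d14:H1 -> H1
  + 132.208.0.0/12 (H3) depth=12
  lookup 132.128.4.62: bits 100001001 walk d0:-→d1:-→d2:-→d3:-→d4:-→d5:-→d6:-→d7:-→d8:-→d9:H2 -> H2
  lookup 132.192.0.99: bits 10000100110 walk d0:-→d1:-→d2:-→d3:-→d4:-→d5:-→d6:-→d7:-→d8:-→d9:H2→d10:H1→d11:- -> H1
  lookup 103.32.0.40: bits 0110011100100 walk d0:-→d1:-→d2:-→d3:-→d4:-→d5:-→d6:-→d7:-→d8:-→d9:-→d10:-→d11:-→d12:H3→d13:- -> H3
  + 132.208.0.0/12 (H3) depth=12
  lookup 159.172.209.227: bits 100 walk d0:-→d1:-→d2:-→d3:- -> no-route
  + 132.217.146.0/24 (H2) depth=24
  lookup 132.216.0.0: bits 100001001101100 walk d0:-→d1:-→d2:-→d3:-→d4:-→d5:-→d6:-→d7:-→d8:-→d9:H2→d10:H1→d11:-→d12:H3→d13:-→d14:H1→d15:- -> H1
  - 132.192.0.0/10 clear@10
  - 132.217.146.0/24 clear@24
  lookup 103.32.20.151: bits 0110011100100 walk d0:-→d1:-→d2:-→d3:-→d4:-→d5:-→d6:-→d7:-→d8:-→d9:-→d10:-→d11:-→d12:H3→d13:- -> H3
  + 28.229.44.0/24 (H3) depth=24
  + 28.229.44.192/28 (H3) depth=28
  + 0.0.0.0/0 (H0) depth=0
  lookup 28.229.44.204: bits 0001110011100101001011001100 walk d0:H0→d1:-→d2:-→d3:-→d4:-→d5:-→d6:-→d7:-→d8:-→d9:-→d10:-→d11:-→d12:-→d13:-→d14:-→d15:-→d16:-→d17:-→d18:-→d19:-→d20:-→d21:-→d22:-→d23:-→d24:H3→d25:-→d26:-→d27:-→d28:H3 -> H3
  lookup 132.216.0.0: bits 100001001101100 walk d0:H0→d1:-→d2:-→d3:-→d4:-→d5:-→d6:-→d7:-→d8:-→d9:H2→d10:-→d11:-→d12:H3→d13:-→d14:H1→d15:- -> H1
  lookup 103.32.113.96: bits 0110011100100 walk d0:H0→d1:-→d2:-→d3:-→d4:-→d5:-→d6:-→d7:-→d8:-→d9:-→d10:-→d11:-→d12:H3→d13:- -> H3
  + 103.0.0.0/8 (H2) depth=8
  - 103.32.0.0/12 clear@12
  + 28.228.0.0/15 (H3) depth=15
  - 132.216.0.0/14 clear@14
  + 103.0.0.0/8 (H3) depth=8

== LOOKUPS ==
["H3","H3","H1","H1","H2","H1","H3","no-route","H1","H3","H3","H1","H3"]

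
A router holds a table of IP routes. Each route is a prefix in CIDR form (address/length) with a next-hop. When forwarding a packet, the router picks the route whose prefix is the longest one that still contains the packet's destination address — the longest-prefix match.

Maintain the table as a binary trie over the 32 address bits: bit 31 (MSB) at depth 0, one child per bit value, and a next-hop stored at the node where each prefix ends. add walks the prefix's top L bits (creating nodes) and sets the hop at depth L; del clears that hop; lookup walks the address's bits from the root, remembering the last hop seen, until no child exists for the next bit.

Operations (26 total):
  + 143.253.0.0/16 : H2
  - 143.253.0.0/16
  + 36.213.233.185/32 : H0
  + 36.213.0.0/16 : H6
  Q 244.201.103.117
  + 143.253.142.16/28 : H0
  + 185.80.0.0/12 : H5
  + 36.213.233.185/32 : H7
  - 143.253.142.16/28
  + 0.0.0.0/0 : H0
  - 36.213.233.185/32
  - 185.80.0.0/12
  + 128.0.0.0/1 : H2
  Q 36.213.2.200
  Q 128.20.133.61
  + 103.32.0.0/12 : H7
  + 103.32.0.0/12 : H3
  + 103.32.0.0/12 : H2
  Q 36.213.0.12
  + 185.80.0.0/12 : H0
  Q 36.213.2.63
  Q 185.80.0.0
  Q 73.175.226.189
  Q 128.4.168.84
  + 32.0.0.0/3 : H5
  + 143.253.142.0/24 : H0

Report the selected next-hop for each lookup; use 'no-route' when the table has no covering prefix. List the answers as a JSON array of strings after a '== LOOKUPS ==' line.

Apply in order:
  + 143.253.0.0/16 (H2) depth=16
  del 143.253.0.0/16 (clear depth 16)
  + 36.213.233.185/32 (H0) depth=32
  + 36.213.0.0/16 (H6) depth=16
  Q 244.201.103.117: descend 1 ; hops seen [∅] ; pick no-route
  + 143.253.142.16/28 (H0) depth=28
  + 185.80.0.0/12 (H5) depth=12
  + 36.213.233.185/32 (H7) depth=32
  del 143.253.142.16/28 (clear depth 28)
  + 0.0.0.0/0 (H0) depth=0
  del 36.213.233.185/32 (clear depth 32)
  del 185.80.0.0/12 (clear depth 12)
  + 128.0.0.0/1 (H2) depth=1
  Q 36.213.2.200: descend 0010010011010101 ; hops seen [H0,H6] ; pick H6
  Q 128.20.133.61: descend 1000 ; hops seen [H0,H2] ; pick H2
  + 103.32.0.0/12 (H7) depth=12
  + 103.32.0.0/12 (H3) depth=12
  + 103.32.0.0/12 (H2) depth=12
  Q 36.213.0.12: descend 0010010011010101 ; hops seen [H0,H6] ; pick H6
  + 185.80.0.0/12 (H0) depth=12
  Q 36.213.2.63: descend 0010010011010101 ; hops seen [H0,H6] ; pick H6
  Q 185.80.0.0: descend 101110010101 ; hops seen [H0,H2,H0] ; pick H0
  Q 73.175.226.189: descend 01 ; hops seen [H0] ; pick H0
  Q 128.4.168.84: descend 1000 ; hops seen [H0,H2] ; pick H2
  + 32.0.0.0/3 (H5) depth=3
  + 143.253.142.0/24 (H0) depth=24

== LOOKUPS ==
["no-route","H6","H2","H6","H6","H0","H0","H2"]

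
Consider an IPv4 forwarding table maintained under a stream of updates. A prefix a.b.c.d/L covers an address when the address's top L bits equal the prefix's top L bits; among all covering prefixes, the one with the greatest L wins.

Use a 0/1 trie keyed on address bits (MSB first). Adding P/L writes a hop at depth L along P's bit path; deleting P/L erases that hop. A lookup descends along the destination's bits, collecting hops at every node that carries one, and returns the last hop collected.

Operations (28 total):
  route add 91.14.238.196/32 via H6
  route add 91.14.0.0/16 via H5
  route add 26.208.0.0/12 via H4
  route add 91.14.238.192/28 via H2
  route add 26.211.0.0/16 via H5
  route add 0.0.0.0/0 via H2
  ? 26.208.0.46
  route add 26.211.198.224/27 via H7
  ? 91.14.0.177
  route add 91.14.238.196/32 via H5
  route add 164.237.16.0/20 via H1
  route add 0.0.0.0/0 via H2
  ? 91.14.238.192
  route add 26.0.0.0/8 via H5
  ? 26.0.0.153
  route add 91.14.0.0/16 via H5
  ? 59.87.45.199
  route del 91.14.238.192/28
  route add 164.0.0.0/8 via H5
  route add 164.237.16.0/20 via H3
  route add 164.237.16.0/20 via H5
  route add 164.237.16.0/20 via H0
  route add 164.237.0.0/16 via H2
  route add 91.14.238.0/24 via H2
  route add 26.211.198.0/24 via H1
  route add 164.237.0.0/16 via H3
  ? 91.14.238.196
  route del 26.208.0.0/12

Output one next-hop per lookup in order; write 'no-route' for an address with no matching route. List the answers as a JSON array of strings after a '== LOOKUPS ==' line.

Apply in order:
  + 91.14.238.196/32 (H6) depth=32
  + 91.14.0.0/16 (H5) depth=16
  + 26.208.0.0/12 (H4) depth=12
  + 91.14.238.192/28 (H2) depth=28
  + 26.211.0.0/16 (H5) depth=16
  + 0.0.0.0/0 (H2) depth=0
  ? 26.208.0.46  path d0:H2→d1:-→d2:-→d3:-→d4:-→d5:-→d6:-→d7:-→d8:-→d9:-→d10:-→d11:-→d12:H4→d13:-→d14:-  best=H4
  + 26.211.198.224/27 (H7) depth=27
  ? 91.14.0.177  path d0:H2→d1:-→d2:-→d3:-→d4:-→d5:-→d6:-→d7:-→d8:-→d9:-→d10:-→d11:-→d12:-→d13:-→d14:-→d15:-→d16:H5  best=H5
  + 91.14.238.196/32 (H5) depth=32
  + 164.237.16.0/20 (H1) depth=20
  + 0.0.0.0/0 (H2) depth=0
  ? 91.14.238.192  path d0:H2→d1:-→d2:-→d3:-→d4:-→d5:-→d6:-→d7:-→d8:-→d9:-→d10:-→d11:-→d12:-→d13:-→d14:-→d15:-→d16:H5→d17:-→d18:-→d19:-→d20:-→d21:-→d22:-→d23:-→d24:-→d25:-→d26:-→d27:-→d28:H2→d29:-  best=H2
  + 26.0.0.0/8 (H5) depth=8
  ? 26.0.0.153  path d0:H2→d1:-→d2:-→d3:-→d4:-→d5:-→d6:-→d7:-→d8:H5  best=H5
  + 91.14.0.0/16 (H5) depth=16
  ? 59.87.45.199  path d0:H2→d1:-→d2:-  best=H2
  del 91.14.238.192/28 (clear depth 28)
  + 164.0.0.0/8 (H5) depth=8
  + 164.237.16.0/20 (H3) depth=20
  + 164.237.16.0/20 (H5) depth=20
  + 164.237.16.0/20 (H0) depth=20
  + 164.237.0.0/16 (H2) depth=16
  + 91.14.238.0/24 (H2) depth=24
  + 26.211.198.0/24 (H1) depth=24
  + 164.237.0.0/16 (H3) depth=16
  ? 91.14.238.196  path d0:H2→d1:-→d2:-→d3:-→d4:-→d5:-→d6:-→d7:-→d8:-→d9:-→d10:-→d11:-→d12:-→d13:-→d14:-→d15:-→d16:H5→d17:-→d18:-→d19:-→d20:-→d21:-→d22:-→d23:-→d24:H2→d25:-→d26:-→d27:-→d28:-→d29:-→d30:-→d31:-→d32:H5  best=H5
  del 26.208.0.0/12 (clear depth 12)

== LOOKUPS ==
["H4","H5","H2","H5","H2","H5"]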